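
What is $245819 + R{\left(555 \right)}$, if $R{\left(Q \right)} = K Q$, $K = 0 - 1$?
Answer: $245264$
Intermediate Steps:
$K = -1$ ($K = 0 - 1 = -1$)
$R{\left(Q \right)} = - Q$
$245819 + R{\left(555 \right)} = 245819 - 555 = 245264$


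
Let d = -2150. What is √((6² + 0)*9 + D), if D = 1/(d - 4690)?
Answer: √421070210/1140 ≈ 18.000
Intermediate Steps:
D = -1/6840 (D = 1/(-2150 - 4690) = 1/(-6840) = -1/6840 ≈ -0.00014620)
√((6² + 0)*9 + D) = √((6² + 0)*9 - 1/6840) = √((36 + 0)*9 - 1/6840) = √(36*9 - 1/6840) = √(324 - 1/6840) = √(2216159/6840) = √421070210/1140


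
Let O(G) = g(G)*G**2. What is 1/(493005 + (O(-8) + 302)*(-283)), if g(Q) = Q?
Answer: 1/552435 ≈ 1.8102e-6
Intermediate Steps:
O(G) = G**3 (O(G) = G*G**2 = G**3)
1/(493005 + (O(-8) + 302)*(-283)) = 1/(493005 + ((-8)**3 + 302)*(-283)) = 1/(493005 + (-512 + 302)*(-283)) = 1/(493005 - 210*(-283)) = 1/(493005 + 59430) = 1/552435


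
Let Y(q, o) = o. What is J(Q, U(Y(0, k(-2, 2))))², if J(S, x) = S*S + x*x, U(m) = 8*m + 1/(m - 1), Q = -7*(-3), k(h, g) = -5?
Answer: 5469637849/1296 ≈ 4.2204e+6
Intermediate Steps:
Q = 21
U(m) = 1/(-1 + m) + 8*m (U(m) = 8*m + 1/(-1 + m) = 1/(-1 + m) + 8*m)
J(S, x) = S² + x²
J(Q, U(Y(0, k(-2, 2))))² = (21² + ((1 - 8*(-5) + 8*(-5)²)/(-1 - 5))²)² = (441 + ((1 + 40 + 8*25)/(-6))²)² = (441 + (-(1 + 40 + 200)/6)²)² = (441 + (-⅙*241)²)² = (441 + (-241/6)²)² = (441 + 58081/36)² = (73957/36)² = 5469637849/1296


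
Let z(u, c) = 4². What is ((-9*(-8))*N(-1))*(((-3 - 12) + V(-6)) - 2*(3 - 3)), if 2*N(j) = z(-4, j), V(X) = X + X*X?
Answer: 8640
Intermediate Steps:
z(u, c) = 16
V(X) = X + X²
N(j) = 8 (N(j) = (½)*16 = 8)
((-9*(-8))*N(-1))*(((-3 - 12) + V(-6)) - 2*(3 - 3)) = (-9*(-8)*8)*(((-3 - 12) - 6*(1 - 6)) - 2*(3 - 3)) = (72*8)*((-15 - 6*(-5)) - 2*0) = 576*((-15 + 30) + 0) = 576*(15 + 0) = 576*15 = 8640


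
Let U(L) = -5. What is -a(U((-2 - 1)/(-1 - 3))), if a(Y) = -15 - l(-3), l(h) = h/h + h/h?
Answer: 17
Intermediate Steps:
l(h) = 2 (l(h) = 1 + 1 = 2)
a(Y) = -17 (a(Y) = -15 - 1*2 = -15 - 2 = -17)
-a(U((-2 - 1)/(-1 - 3))) = -1*(-17) = 17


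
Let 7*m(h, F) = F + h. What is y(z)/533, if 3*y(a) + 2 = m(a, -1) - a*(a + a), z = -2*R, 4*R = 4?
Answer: -73/11193 ≈ -0.0065219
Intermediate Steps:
R = 1 (R = (1/4)*4 = 1)
z = -2 (z = -2*1 = -2)
m(h, F) = F/7 + h/7 (m(h, F) = (F + h)/7 = F/7 + h/7)
y(a) = -5/7 - 2*a**2/3 + a/21 (y(a) = -2/3 + (((1/7)*(-1) + a/7) - a*(a + a))/3 = -2/3 + ((-1/7 + a/7) - a*2*a)/3 = -2/3 + ((-1/7 + a/7) - 2*a**2)/3 = -2/3 + (-1/7 - 2*a**2 + a/7)/3 = -2/3 + (-1/21 - 2*a**2/3 + a/21) = -5/7 - 2*a**2/3 + a/21)
y(z)/533 = (-5/7 - 2/3*(-2)**2 + (1/21)*(-2))/533 = (-5/7 - 2/3*4 - 2/21)*(1/533) = (-5/7 - 8/3 - 2/21)*(1/533) = -73/21*1/533 = -73/11193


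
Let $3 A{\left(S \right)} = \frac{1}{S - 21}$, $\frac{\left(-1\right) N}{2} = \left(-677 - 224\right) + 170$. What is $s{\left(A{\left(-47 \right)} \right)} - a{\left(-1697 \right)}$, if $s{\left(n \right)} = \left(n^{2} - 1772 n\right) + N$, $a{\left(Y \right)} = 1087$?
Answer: $\frac{15967489}{41616} \approx 383.69$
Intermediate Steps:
$N = 1462$ ($N = - 2 \left(\left(-677 - 224\right) + 170\right) = - 2 \left(-901 + 170\right) = \left(-2\right) \left(-731\right) = 1462$)
$A{\left(S \right)} = \frac{1}{3 \left(-21 + S\right)}$ ($A{\left(S \right)} = \frac{1}{3 \left(S - 21\right)} = \frac{1}{3 \left(-21 + S\right)}$)
$s{\left(n \right)} = 1462 + n^{2} - 1772 n$ ($s{\left(n \right)} = \left(n^{2} - 1772 n\right) + 1462 = 1462 + n^{2} - 1772 n$)
$s{\left(A{\left(-47 \right)} \right)} - a{\left(-1697 \right)} = \left(1462 + \left(\frac{1}{3 \left(-21 - 47\right)}\right)^{2} - 1772 \frac{1}{3 \left(-21 - 47\right)}\right) - 1087 = \left(1462 + \left(\frac{1}{3 \left(-68\right)}\right)^{2} - 1772 \frac{1}{3 \left(-68\right)}\right) - 1087 = \left(1462 + \left(\frac{1}{3} \left(- \frac{1}{68}\right)\right)^{2} - 1772 \cdot \frac{1}{3} \left(- \frac{1}{68}\right)\right) - 1087 = \left(1462 + \left(- \frac{1}{204}\right)^{2} - - \frac{443}{51}\right) - 1087 = \left(1462 + \frac{1}{41616} + \frac{443}{51}\right) - 1087 = \frac{61204081}{41616} - 1087 = \frac{15967489}{41616}$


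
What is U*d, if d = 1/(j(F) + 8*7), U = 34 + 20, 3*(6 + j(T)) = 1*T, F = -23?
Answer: 162/127 ≈ 1.2756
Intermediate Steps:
j(T) = -6 + T/3 (j(T) = -6 + (1*T)/3 = -6 + T/3)
U = 54
d = 3/127 (d = 1/((-6 + (1/3)*(-23)) + 8*7) = 1/((-6 - 23/3) + 56) = 1/(-41/3 + 56) = 1/(127/3) = 3/127 ≈ 0.023622)
U*d = 54*(3/127) = 162/127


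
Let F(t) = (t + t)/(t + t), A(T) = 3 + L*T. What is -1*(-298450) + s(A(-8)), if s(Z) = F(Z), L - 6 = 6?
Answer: 298451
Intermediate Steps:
L = 12 (L = 6 + 6 = 12)
A(T) = 3 + 12*T
F(t) = 1 (F(t) = (2*t)/((2*t)) = (2*t)*(1/(2*t)) = 1)
s(Z) = 1
-1*(-298450) + s(A(-8)) = -1*(-298450) + 1 = 298450 + 1 = 298451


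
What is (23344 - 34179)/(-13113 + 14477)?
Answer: -985/124 ≈ -7.9436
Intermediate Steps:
(23344 - 34179)/(-13113 + 14477) = -10835/1364 = -10835*1/1364 = -985/124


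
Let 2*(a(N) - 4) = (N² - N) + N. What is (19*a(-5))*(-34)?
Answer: -10659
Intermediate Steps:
a(N) = 4 + N²/2 (a(N) = 4 + ((N² - N) + N)/2 = 4 + N²/2)
(19*a(-5))*(-34) = (19*(4 + (½)*(-5)²))*(-34) = (19*(4 + (½)*25))*(-34) = (19*(4 + 25/2))*(-34) = (19*(33/2))*(-34) = (627/2)*(-34) = -10659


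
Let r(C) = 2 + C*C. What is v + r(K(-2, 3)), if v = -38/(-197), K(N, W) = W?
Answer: 2205/197 ≈ 11.193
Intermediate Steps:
r(C) = 2 + C²
v = 38/197 (v = -38*(-1/197) = 38/197 ≈ 0.19289)
v + r(K(-2, 3)) = 38/197 + (2 + 3²) = 38/197 + (2 + 9) = 38/197 + 11 = 2205/197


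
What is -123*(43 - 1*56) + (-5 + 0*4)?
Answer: 1594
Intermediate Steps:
-123*(43 - 1*56) + (-5 + 0*4) = -123*(43 - 56) + (-5 + 0) = -123*(-13) - 5 = 1599 - 5 = 1594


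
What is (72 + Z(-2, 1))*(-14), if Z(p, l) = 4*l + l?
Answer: -1078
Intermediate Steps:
Z(p, l) = 5*l
(72 + Z(-2, 1))*(-14) = (72 + 5*1)*(-14) = (72 + 5)*(-14) = 77*(-14) = -1078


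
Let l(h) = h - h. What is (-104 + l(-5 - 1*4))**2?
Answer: 10816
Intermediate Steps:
l(h) = 0
(-104 + l(-5 - 1*4))**2 = (-104 + 0)**2 = (-104)**2 = 10816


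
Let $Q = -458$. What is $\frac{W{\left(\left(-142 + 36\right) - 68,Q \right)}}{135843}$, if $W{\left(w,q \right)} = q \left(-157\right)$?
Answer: $\frac{71906}{135843} \approx 0.52933$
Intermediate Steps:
$W{\left(w,q \right)} = - 157 q$
$\frac{W{\left(\left(-142 + 36\right) - 68,Q \right)}}{135843} = \frac{\left(-157\right) \left(-458\right)}{135843} = 71906 \cdot \frac{1}{135843} = \frac{71906}{135843}$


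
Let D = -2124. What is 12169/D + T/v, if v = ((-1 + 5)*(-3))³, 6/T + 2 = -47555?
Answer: -1543256335/269362848 ≈ -5.7293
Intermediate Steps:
T = -6/47557 (T = 6/(-2 - 47555) = 6/(-47557) = 6*(-1/47557) = -6/47557 ≈ -0.00012616)
v = -1728 (v = (4*(-3))³ = (-12)³ = -1728)
12169/D + T/v = 12169/(-2124) - 6/47557/(-1728) = 12169*(-1/2124) - 6/47557*(-1/1728) = -12169/2124 + 1/13696416 = -1543256335/269362848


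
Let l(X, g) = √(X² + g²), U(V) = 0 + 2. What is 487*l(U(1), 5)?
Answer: 487*√29 ≈ 2622.6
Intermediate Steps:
U(V) = 2
487*l(U(1), 5) = 487*√(2² + 5²) = 487*√(4 + 25) = 487*√29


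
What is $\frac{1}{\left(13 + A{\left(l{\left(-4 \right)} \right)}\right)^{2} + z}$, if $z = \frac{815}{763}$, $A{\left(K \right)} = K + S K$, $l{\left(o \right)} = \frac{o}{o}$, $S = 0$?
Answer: $\frac{763}{150363} \approx 0.0050744$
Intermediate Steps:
$l{\left(o \right)} = 1$
$A{\left(K \right)} = K$ ($A{\left(K \right)} = K + 0 K = K + 0 = K$)
$z = \frac{815}{763}$ ($z = 815 \cdot \frac{1}{763} = \frac{815}{763} \approx 1.0682$)
$\frac{1}{\left(13 + A{\left(l{\left(-4 \right)} \right)}\right)^{2} + z} = \frac{1}{\left(13 + 1\right)^{2} + \frac{815}{763}} = \frac{1}{14^{2} + \frac{815}{763}} = \frac{1}{196 + \frac{815}{763}} = \frac{1}{\frac{150363}{763}} = \frac{763}{150363}$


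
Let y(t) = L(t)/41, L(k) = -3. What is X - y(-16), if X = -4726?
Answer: -193763/41 ≈ -4725.9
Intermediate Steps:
y(t) = -3/41
X - y(-16) = -4726 - 1*(-3/41) = -4726 + 3/41 = -193763/41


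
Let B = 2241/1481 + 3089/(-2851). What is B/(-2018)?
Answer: -907141/4260331979 ≈ -0.00021293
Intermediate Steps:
B = 1814282/4222331 (B = 2241*(1/1481) + 3089*(-1/2851) = 2241/1481 - 3089/2851 = 1814282/4222331 ≈ 0.42969)
B/(-2018) = (1814282/4222331)/(-2018) = (1814282/4222331)*(-1/2018) = -907141/4260331979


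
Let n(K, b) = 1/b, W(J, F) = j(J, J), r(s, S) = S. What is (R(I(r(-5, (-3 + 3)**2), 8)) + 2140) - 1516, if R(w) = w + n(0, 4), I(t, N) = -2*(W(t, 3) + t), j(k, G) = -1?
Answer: 2505/4 ≈ 626.25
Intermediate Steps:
W(J, F) = -1
I(t, N) = 2 - 2*t (I(t, N) = -2*(-1 + t) = 2 - 2*t)
R(w) = 1/4 + w (R(w) = w + 1/4 = 1/4 + w)
(R(I(r(-5, (-3 + 3)**2), 8)) + 2140) - 1516 = ((1/4 + (2 - 2*(-3 + 3)**2)) + 2140) - 1516 = ((1/4 + (2 - 2*0**2)) + 2140) - 1516 = ((1/4 + (2 - 2*0)) + 2140) - 1516 = ((1/4 + (2 + 0)) + 2140) - 1516 = ((1/4 + 2) + 2140) - 1516 = (9/4 + 2140) - 1516 = 8569/4 - 1516 = 2505/4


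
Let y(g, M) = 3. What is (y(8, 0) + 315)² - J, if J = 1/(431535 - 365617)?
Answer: 6665891831/65918 ≈ 1.0112e+5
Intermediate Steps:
J = 1/65918 ≈ 1.5170e-5
(y(8, 0) + 315)² - J = (3 + 315)² - 1*1/65918 = 318² - 1/65918 = 101124 - 1/65918 = 6665891831/65918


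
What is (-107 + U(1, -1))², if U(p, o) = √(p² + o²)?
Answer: (107 - √2)² ≈ 11148.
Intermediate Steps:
U(p, o) = √(o² + p²)
(-107 + U(1, -1))² = (-107 + √((-1)² + 1²))² = (-107 + √(1 + 1))² = (-107 + √2)²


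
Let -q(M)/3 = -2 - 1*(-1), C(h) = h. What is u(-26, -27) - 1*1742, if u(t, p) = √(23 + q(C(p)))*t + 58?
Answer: -1684 - 26*√26 ≈ -1816.6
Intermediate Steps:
q(M) = 3 (q(M) = -3*(-2 - 1*(-1)) = -3*(-2 + 1) = -3*(-1) = 3)
u(t, p) = 58 + t*√26 (u(t, p) = √(23 + 3)*t + 58 = √26*t + 58 = t*√26 + 58 = 58 + t*√26)
u(-26, -27) - 1*1742 = (58 - 26*√26) - 1*1742 = (58 - 26*√26) - 1742 = -1684 - 26*√26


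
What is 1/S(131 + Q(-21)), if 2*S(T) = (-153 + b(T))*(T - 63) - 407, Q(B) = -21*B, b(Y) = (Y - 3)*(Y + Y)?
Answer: 1/165624070 ≈ 6.0378e-9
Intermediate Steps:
b(Y) = 2*Y*(-3 + Y) (b(Y) = (-3 + Y)*(2*Y) = 2*Y*(-3 + Y))
S(T) = -407/2 + (-153 + 2*T*(-3 + T))*(-63 + T)/2 (S(T) = ((-153 + 2*T*(-3 + T))*(T - 63) - 407)/2 = ((-153 + 2*T*(-3 + T))*(-63 + T) - 407)/2 = (-407 + (-153 + 2*T*(-3 + T))*(-63 + T))/2 = -407/2 + (-153 + 2*T*(-3 + T))*(-63 + T)/2)
1/S(131 + Q(-21)) = 1/(4616 + (131 - 21*(-21))³ - 66*(131 - 21*(-21))² + 225*(131 - 21*(-21))/2) = 1/(4616 + (131 + 441)³ - 66*(131 + 441)² + 225*(131 + 441)/2) = 1/(4616 + 572³ - 66*572² + (225/2)*572) = 1/(4616 + 187149248 - 66*327184 + 64350) = 1/(4616 + 187149248 - 21594144 + 64350) = 1/165624070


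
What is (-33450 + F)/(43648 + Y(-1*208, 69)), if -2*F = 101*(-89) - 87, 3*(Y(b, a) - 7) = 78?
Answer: -28912/43681 ≈ -0.66189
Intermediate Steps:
Y(b, a) = 33 (Y(b, a) = 7 + (1/3)*78 = 7 + 26 = 33)
F = 4538 (F = -(101*(-89) - 87)/2 = -(-8989 - 87)/2 = -1/2*(-9076) = 4538)
(-33450 + F)/(43648 + Y(-1*208, 69)) = (-33450 + 4538)/(43648 + 33) = -28912/43681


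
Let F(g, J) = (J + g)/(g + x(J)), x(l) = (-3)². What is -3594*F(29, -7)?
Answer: -39534/19 ≈ -2080.7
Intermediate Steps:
x(l) = 9
F(g, J) = (J + g)/(9 + g) (F(g, J) = (J + g)/(g + 9) = (J + g)/(9 + g))
-3594*F(29, -7) = -3594*(-7 + 29)/(9 + 29) = -3594*22/38 = -1797*22/19 = -3594*11/19 = -39534/19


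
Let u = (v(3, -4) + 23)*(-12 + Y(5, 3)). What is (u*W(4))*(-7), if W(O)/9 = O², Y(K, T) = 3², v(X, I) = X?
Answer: 78624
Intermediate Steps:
Y(K, T) = 9
u = -78 (u = (3 + 23)*(-12 + 9) = 26*(-3) = -78)
W(O) = 9*O²
(u*W(4))*(-7) = -702*4²*(-7) = -702*16*(-7) = -78*144*(-7) = -11232*(-7) = 78624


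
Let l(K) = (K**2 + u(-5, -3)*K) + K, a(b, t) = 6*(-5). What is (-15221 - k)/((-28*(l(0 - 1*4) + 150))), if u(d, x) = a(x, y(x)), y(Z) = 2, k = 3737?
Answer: 9479/3948 ≈ 2.4010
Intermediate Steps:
a(b, t) = -30
u(d, x) = -30
l(K) = K**2 - 29*K (l(K) = (K**2 - 30*K) + K = K**2 - 29*K)
(-15221 - k)/((-28*(l(0 - 1*4) + 150))) = (-15221 - 1*3737)/((-28*((0 - 1*4)*(-29 + (0 - 1*4)) + 150))) = (-15221 - 3737)/((-28*((0 - 4)*(-29 + (0 - 4)) + 150))) = -18958*(-1/(28*(-4*(-29 - 4) + 150))) = -18958*(-1/(28*(-4*(-33) + 150))) = -18958*(-1/(28*(132 + 150))) = -18958/((-28*282)) = -18958/(-7896) = -18958*(-1/7896) = 9479/3948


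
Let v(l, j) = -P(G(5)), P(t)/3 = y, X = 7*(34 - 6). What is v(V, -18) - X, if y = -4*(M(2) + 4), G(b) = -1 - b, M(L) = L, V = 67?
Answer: -124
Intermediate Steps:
X = 196 (X = 7*28 = 196)
y = -24 (y = -4*(2 + 4) = -4*6 = -24)
P(t) = -72 (P(t) = 3*(-24) = -72)
v(l, j) = 72 (v(l, j) = -1*(-72) = 72)
v(V, -18) - X = 72 - 1*196 = 72 - 196 = -124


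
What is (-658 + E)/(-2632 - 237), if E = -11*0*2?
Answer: 658/2869 ≈ 0.22935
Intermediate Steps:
E = 0 (E = 0*2 = 0)
(-658 + E)/(-2632 - 237) = (-658 + 0)/(-2632 - 237) = -658/(-2869) = -658*(-1/2869) = 658/2869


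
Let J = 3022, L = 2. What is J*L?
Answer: 6044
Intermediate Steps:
J*L = 3022*2 = 6044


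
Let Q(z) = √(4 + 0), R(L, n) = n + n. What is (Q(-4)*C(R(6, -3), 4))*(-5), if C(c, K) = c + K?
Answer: 20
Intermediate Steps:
R(L, n) = 2*n
C(c, K) = K + c
Q(z) = 2 (Q(z) = √4 = 2)
(Q(-4)*C(R(6, -3), 4))*(-5) = (2*(4 + 2*(-3)))*(-5) = (2*(4 - 6))*(-5) = (2*(-2))*(-5) = -4*(-5) = 20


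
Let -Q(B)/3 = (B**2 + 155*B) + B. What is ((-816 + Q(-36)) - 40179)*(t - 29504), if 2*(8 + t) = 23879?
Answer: 985290075/2 ≈ 4.9264e+8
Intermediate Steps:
t = 23863/2 (t = -8 + (1/2)*23879 = -8 + 23879/2 = 23863/2 ≈ 11932.)
Q(B) = -468*B - 3*B**2 (Q(B) = -3*((B**2 + 155*B) + B) = -3*(B**2 + 156*B) = -468*B - 3*B**2)
((-816 + Q(-36)) - 40179)*(t - 29504) = ((-816 - 3*(-36)*(156 - 36)) - 40179)*(23863/2 - 29504) = ((-816 - 3*(-36)*120) - 40179)*(-35145/2) = ((-816 + 12960) - 40179)*(-35145/2) = (12144 - 40179)*(-35145/2) = -28035*(-35145/2) = 985290075/2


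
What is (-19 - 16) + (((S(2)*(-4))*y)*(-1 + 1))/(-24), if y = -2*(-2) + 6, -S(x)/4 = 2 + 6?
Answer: -35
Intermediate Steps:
S(x) = -32 (S(x) = -4*(2 + 6) = -4*8 = -32)
y = 10 (y = 4 + 6 = 10)
(-19 - 16) + (((S(2)*(-4))*y)*(-1 + 1))/(-24) = (-19 - 16) + ((-32*(-4)*10)*(-1 + 1))/(-24) = -35 + ((128*10)*0)*(-1/24) = -35 + (1280*0)*(-1/24) = -35 + 0*(-1/24) = -35 + 0 = -35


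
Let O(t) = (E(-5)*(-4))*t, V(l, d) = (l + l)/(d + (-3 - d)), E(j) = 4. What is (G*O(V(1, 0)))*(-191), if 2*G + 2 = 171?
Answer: -516464/3 ≈ -1.7215e+5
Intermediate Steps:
G = 169/2 (G = -1 + (½)*171 = -1 + 171/2 = 169/2 ≈ 84.500)
V(l, d) = -2*l/3 (V(l, d) = (2*l)/(-3) = (2*l)*(-⅓) = -2*l/3)
O(t) = -16*t (O(t) = (4*(-4))*t = -16*t)
(G*O(V(1, 0)))*(-191) = (169*(-(-32)/3)/2)*(-191) = (169*(-16*(-⅔))/2)*(-191) = ((169/2)*(32/3))*(-191) = (2704/3)*(-191) = -516464/3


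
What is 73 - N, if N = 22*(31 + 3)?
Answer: -675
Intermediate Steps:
N = 748 (N = 22*34 = 748)
73 - N = 73 - 1*748 = 73 - 748 = -675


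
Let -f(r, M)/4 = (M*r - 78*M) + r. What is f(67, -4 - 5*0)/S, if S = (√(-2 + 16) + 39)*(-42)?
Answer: 2886/10549 - 74*√14/10549 ≈ 0.24733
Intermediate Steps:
f(r, M) = -4*r + 312*M - 4*M*r (f(r, M) = -4*((M*r - 78*M) + r) = -4*((-78*M + M*r) + r) = -4*(r - 78*M + M*r) = -4*r + 312*M - 4*M*r)
S = -1638 - 42*√14 (S = (√14 + 39)*(-42) = (39 + √14)*(-42) = -1638 - 42*√14 ≈ -1795.2)
f(67, -4 - 5*0)/S = (-4*67 + 312*(-4 - 5*0) - 4*(-4 - 5*0)*67)/(-1638 - 42*√14) = (-268 + 312*(-4 + 0) - 4*(-4 + 0)*67)/(-1638 - 42*√14) = (-268 + 312*(-4) - 4*(-4)*67)/(-1638 - 42*√14) = (-268 - 1248 + 1072)/(-1638 - 42*√14) = -444/(-1638 - 42*√14)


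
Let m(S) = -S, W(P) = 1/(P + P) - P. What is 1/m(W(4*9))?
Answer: 72/2591 ≈ 0.027788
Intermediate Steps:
W(P) = 1/(2*P) - P
1/m(W(4*9)) = 1/(-(1/(2*((4*9))) - 4*9)) = 1/(-((1/2)/36 - 1*36)) = 1/(-((1/2)*(1/36) - 36)) = 1/(-(1/72 - 36)) = 1/(-1*(-2591/72)) = 1/(2591/72) = 72/2591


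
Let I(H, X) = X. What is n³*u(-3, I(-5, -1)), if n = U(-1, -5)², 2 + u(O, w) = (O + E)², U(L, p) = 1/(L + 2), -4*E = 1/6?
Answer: 4177/576 ≈ 7.2517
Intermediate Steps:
E = -1/24 (E = -¼/6 = -¼*⅙ = -1/24 ≈ -0.041667)
U(L, p) = 1/(2 + L)
u(O, w) = -2 + (-1/24 + O)² (u(O, w) = -2 + (O - 1/24)² = -2 + (-1/24 + O)²)
n = 1 (n = (1/(2 - 1))² = (1/1)² = 1² = 1)
n³*u(-3, I(-5, -1)) = 1³*(-2 + (-1 + 24*(-3))²/576) = 1*(-2 + (-1 - 72)²/576) = 1*(-2 + (1/576)*(-73)²) = 1*(-2 + (1/576)*5329) = 1*(-2 + 5329/576) = 1*(4177/576) = 4177/576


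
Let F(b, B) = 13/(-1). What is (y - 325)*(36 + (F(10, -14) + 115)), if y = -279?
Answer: -83352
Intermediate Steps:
F(b, B) = -13 (F(b, B) = 13*(-1) = -13)
(y - 325)*(36 + (F(10, -14) + 115)) = (-279 - 325)*(36 + (-13 + 115)) = -604*(36 + 102) = -604*138 = -83352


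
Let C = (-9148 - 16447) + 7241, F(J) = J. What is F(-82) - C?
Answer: 18272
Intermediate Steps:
C = -18354 (C = -25595 + 7241 = -18354)
F(-82) - C = -82 - 1*(-18354) = -82 + 18354 = 18272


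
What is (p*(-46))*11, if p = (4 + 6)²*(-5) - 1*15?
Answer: 260590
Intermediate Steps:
p = -515 (p = 10²*(-5) - 15 = 100*(-5) - 15 = -500 - 15 = -515)
(p*(-46))*11 = -515*(-46)*11 = 23690*11 = 260590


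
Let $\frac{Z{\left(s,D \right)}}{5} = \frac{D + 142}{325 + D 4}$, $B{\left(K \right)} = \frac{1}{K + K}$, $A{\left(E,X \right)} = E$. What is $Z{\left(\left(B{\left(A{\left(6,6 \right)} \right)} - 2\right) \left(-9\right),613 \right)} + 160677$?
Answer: $\frac{446203804}{2777} \approx 1.6068 \cdot 10^{5}$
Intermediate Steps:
$B{\left(K \right)} = \frac{1}{2 K}$
$Z{\left(s,D \right)} = \frac{5 \left(142 + D\right)}{325 + 4 D}$ ($Z{\left(s,D \right)} = 5 \frac{D + 142}{325 + D 4} = 5 \frac{142 + D}{325 + 4 D} = \frac{5 \left(142 + D\right)}{325 + 4 D}$)
$Z{\left(\left(B{\left(A{\left(6,6 \right)} \right)} - 2\right) \left(-9\right),613 \right)} + 160677 = \frac{5 \left(142 + 613\right)}{325 + 4 \cdot 613} + 160677 = 5 \frac{1}{325 + 2452} \cdot 755 + 160677 = 5 \cdot \frac{1}{2777} \cdot 755 + 160677 = \frac{3775}{2777} + 160677 = \frac{446203804}{2777}$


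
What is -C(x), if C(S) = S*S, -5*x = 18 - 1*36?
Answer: -324/25 ≈ -12.960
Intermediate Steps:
x = 18/5 (x = -(18 - 1*36)/5 = -(18 - 36)/5 = -⅕*(-18) = 18/5 ≈ 3.6000)
C(S) = S²
-C(x) = -(18/5)² = -1*324/25 = -324/25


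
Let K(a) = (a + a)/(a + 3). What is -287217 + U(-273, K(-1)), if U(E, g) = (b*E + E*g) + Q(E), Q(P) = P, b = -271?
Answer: -213234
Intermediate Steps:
K(a) = 2*a/(3 + a) (K(a) = (2*a)/(3 + a) = 2*a/(3 + a))
U(E, g) = -270*E + E*g (U(E, g) = (-271*E + E*g) + E = -270*E + E*g)
-287217 + U(-273, K(-1)) = -287217 - 273*(-270 + 2*(-1)/(3 - 1)) = -287217 - 273*(-270 + 2*(-1)/2) = -287217 - 273*(-270 + 2*(-1)*(½)) = -287217 - 273*(-270 - 1) = -287217 - 273*(-271) = -287217 + 73983 = -213234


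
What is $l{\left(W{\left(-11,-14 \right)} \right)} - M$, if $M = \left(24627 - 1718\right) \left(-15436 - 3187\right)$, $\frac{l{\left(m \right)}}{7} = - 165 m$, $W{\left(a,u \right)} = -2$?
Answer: $426636617$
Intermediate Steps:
$l{\left(m \right)} = - 1155 m$ ($l{\left(m \right)} = 7 \left(- 165 m\right) = - 1155 m$)
$M = -426634307$ ($M = 22909 \left(-18623\right) = -426634307$)
$l{\left(W{\left(-11,-14 \right)} \right)} - M = \left(-1155\right) \left(-2\right) - -426634307 = 2310 + 426634307 = 426636617$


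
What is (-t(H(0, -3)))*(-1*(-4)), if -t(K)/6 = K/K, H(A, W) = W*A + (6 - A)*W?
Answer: 24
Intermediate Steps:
H(A, W) = A*W + W*(6 - A)
t(K) = -6 (t(K) = -6*K/K = -6*1 = -6)
(-t(H(0, -3)))*(-1*(-4)) = (-1*(-6))*(-1*(-4)) = 6*4 = 24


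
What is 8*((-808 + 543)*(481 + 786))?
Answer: -2686040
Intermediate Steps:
8*((-808 + 543)*(481 + 786)) = 8*(-265*1267) = 8*(-335755) = -2686040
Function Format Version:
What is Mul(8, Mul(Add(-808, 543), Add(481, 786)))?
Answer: -2686040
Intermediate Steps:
Mul(8, Mul(Add(-808, 543), Add(481, 786))) = Mul(8, Mul(-265, 1267)) = Mul(8, -335755) = -2686040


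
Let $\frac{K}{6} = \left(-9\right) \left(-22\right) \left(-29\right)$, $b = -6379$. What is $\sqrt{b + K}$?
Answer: $i \sqrt{40831} \approx 202.07 i$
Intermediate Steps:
$K = -34452$ ($K = 6 \left(-9\right) \left(-22\right) \left(-29\right) = 6 \cdot 198 \left(-29\right) = 6 \left(-5742\right) = -34452$)
$\sqrt{b + K} = \sqrt{-6379 - 34452} = \sqrt{-40831} = i \sqrt{40831}$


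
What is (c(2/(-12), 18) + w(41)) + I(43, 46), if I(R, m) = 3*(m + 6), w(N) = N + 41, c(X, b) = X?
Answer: 1427/6 ≈ 237.83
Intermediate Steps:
w(N) = 41 + N
I(R, m) = 18 + 3*m (I(R, m) = 3*(6 + m) = 18 + 3*m)
(c(2/(-12), 18) + w(41)) + I(43, 46) = (2/(-12) + (41 + 41)) + (18 + 3*46) = (2*(-1/12) + 82) + (18 + 138) = (-⅙ + 82) + 156 = 491/6 + 156 = 1427/6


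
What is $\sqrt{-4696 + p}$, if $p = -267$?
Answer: $i \sqrt{4963} \approx 70.449 i$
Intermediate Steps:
$\sqrt{-4696 + p} = \sqrt{-4696 - 267} = \sqrt{-4963} = i \sqrt{4963}$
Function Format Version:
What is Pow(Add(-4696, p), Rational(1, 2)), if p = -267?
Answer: Mul(I, Pow(4963, Rational(1, 2))) ≈ Mul(70.449, I)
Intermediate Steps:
Pow(Add(-4696, p), Rational(1, 2)) = Pow(Add(-4696, -267), Rational(1, 2)) = Pow(-4963, Rational(1, 2)) = Mul(I, Pow(4963, Rational(1, 2)))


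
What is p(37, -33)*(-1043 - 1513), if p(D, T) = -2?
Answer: 5112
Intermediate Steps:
p(37, -33)*(-1043 - 1513) = -2*(-1043 - 1513) = -2*(-2556) = 5112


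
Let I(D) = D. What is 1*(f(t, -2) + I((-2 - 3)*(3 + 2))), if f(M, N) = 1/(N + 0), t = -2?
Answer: -51/2 ≈ -25.500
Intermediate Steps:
f(M, N) = 1/N
1*(f(t, -2) + I((-2 - 3)*(3 + 2))) = 1*(1/(-2) + (-2 - 3)*(3 + 2)) = 1*(-½ - 5*5) = 1*(-½ - 25) = 1*(-51/2) = -51/2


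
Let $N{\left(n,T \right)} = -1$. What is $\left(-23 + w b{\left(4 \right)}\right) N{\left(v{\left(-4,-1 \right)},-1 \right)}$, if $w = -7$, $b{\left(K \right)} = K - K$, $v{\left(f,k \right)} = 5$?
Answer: $23$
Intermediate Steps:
$b{\left(K \right)} = 0$
$\left(-23 + w b{\left(4 \right)}\right) N{\left(v{\left(-4,-1 \right)},-1 \right)} = \left(-23 - 0\right) \left(-1\right) = \left(-23 + 0\right) \left(-1\right) = \left(-23\right) \left(-1\right) = 23$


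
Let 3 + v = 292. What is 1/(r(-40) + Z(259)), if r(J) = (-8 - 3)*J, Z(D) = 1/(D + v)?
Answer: 548/241121 ≈ 0.0022727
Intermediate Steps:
v = 289 (v = -3 + 292 = 289)
Z(D) = 1/(289 + D) (Z(D) = 1/(D + 289) = 1/(289 + D))
r(J) = -11*J
1/(r(-40) + Z(259)) = 1/(-11*(-40) + 1/(289 + 259)) = 1/(440 + 1/548) = 1/(241121/548) = 548/241121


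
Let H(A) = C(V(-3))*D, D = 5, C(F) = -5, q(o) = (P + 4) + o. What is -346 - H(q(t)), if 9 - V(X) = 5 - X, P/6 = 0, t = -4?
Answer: -321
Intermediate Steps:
P = 0 (P = 6*0 = 0)
q(o) = 4 + o (q(o) = (0 + 4) + o = 4 + o)
V(X) = 4 + X (V(X) = 9 - (5 - X) = 9 + (-5 + X) = 4 + X)
H(A) = -25 (H(A) = -5*5 = -25)
-346 - H(q(t)) = -346 - 1*(-25) = -346 + 25 = -321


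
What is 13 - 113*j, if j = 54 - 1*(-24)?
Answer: -8801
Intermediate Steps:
j = 78 (j = 54 + 24 = 78)
13 - 113*j = 13 - 113*78 = 13 - 8814 = -8801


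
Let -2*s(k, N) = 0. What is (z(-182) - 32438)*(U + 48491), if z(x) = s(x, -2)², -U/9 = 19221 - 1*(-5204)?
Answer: 5557732292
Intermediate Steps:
U = -219825 (U = -9*(19221 - 1*(-5204)) = -9*(19221 + 5204) = -9*24425 = -219825)
s(k, N) = 0 (s(k, N) = -½*0 = 0)
z(x) = 0 (z(x) = 0² = 0)
(z(-182) - 32438)*(U + 48491) = (0 - 32438)*(-219825 + 48491) = -32438*(-171334) = 5557732292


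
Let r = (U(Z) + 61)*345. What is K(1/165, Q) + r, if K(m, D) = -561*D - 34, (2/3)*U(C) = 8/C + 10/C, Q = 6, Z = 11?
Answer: 203410/11 ≈ 18492.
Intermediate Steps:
U(C) = 27/C (U(C) = 3*(8/C + 10/C)/2 = 3*(18/C)/2 = 27/C)
r = 240810/11 (r = (27/11 + 61)*345 = (698/11)*345 = 240810/11 ≈ 21892.)
K(m, D) = -34 - 561*D
K(1/165, Q) + r = (-34 - 561*6) + 240810/11 = (-34 - 3366) + 240810/11 = -3400 + 240810/11 = 203410/11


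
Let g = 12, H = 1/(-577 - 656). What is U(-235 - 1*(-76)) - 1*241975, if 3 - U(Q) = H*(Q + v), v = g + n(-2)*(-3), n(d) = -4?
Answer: -33150179/137 ≈ -2.4197e+5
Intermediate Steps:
H = -1/1233 (H = 1/(-1233) = -1/1233 ≈ -0.00081103)
v = 24 (v = 12 - 4*(-3) = 12 + 12 = 24)
U(Q) = 1241/411 + Q/1233 (U(Q) = 3 - (-1)*(Q + 24)/1233 = 3 - (-1)*(24 + Q)/1233 = 3 - (-8/411 - Q/1233) = 3 + (8/411 + Q/1233) = 1241/411 + Q/1233)
U(-235 - 1*(-76)) - 1*241975 = (1241/411 + (-235 - 1*(-76))/1233) - 1*241975 = (1241/411 + (-235 + 76)/1233) - 241975 = (1241/411 + (1/1233)*(-159)) - 241975 = (1241/411 - 53/411) - 241975 = 396/137 - 241975 = -33150179/137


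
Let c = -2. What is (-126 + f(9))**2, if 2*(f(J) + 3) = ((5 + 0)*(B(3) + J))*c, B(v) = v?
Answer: 35721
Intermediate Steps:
f(J) = -18 - 5*J (f(J) = -3 + (((5 + 0)*(3 + J))*(-2))/2 = -3 + ((5*(3 + J))*(-2))/2 = -3 + ((15 + 5*J)*(-2))/2 = -3 + (-30 - 10*J)/2 = -3 + (-15 - 5*J) = -18 - 5*J)
(-126 + f(9))**2 = (-126 + (-18 - 5*9))**2 = (-126 + (-18 - 45))**2 = (-126 - 63)**2 = (-189)**2 = 35721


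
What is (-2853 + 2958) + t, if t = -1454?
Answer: -1349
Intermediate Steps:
(-2853 + 2958) + t = (-2853 + 2958) - 1454 = 105 - 1454 = -1349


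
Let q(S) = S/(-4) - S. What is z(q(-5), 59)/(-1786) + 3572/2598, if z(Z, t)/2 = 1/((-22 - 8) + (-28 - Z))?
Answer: 409893982/298121799 ≈ 1.3749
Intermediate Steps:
q(S) = -5*S/4 (q(S) = S*(-¼) - S = -S/4 - S = -5*S/4)
z(Z, t) = 2/(-58 - Z) (z(Z, t) = 2/((-22 - 8) + (-28 - Z)) = 2/(-30 + (-28 - Z)) = 2/(-58 - Z))
z(q(-5), 59)/(-1786) + 3572/2598 = -2/(58 - 5/4*(-5))/(-1786) + 3572/2598 = -2/(58 + 25/4)*(-1/1786) + 3572*(1/2598) = -2/257/4*(-1/1786) + 1786/1299 = -2*4/257*(-1/1786) + 1786/1299 = -8/257*(-1/1786) + 1786/1299 = 4/229501 + 1786/1299 = 409893982/298121799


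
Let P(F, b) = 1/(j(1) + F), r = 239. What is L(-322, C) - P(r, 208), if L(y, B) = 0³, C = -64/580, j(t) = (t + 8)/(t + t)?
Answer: -2/487 ≈ -0.0041068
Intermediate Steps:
j(t) = (8 + t)/(2*t) (j(t) = (8 + t)/((2*t)) = (8 + t)*(1/(2*t)) = (8 + t)/(2*t))
C = -16/145 (C = -64*1/580 = -16/145 ≈ -0.11034)
P(F, b) = 1/(9/2 + F) (P(F, b) = 1/((½)*(8 + 1)/1 + F) = 1/((½)*1*9 + F) = 1/(9/2 + F))
L(y, B) = 0
L(-322, C) - P(r, 208) = 0 - 2/(9 + 2*239) = 0 - 2/(9 + 478) = 0 - 2/487 = -2/487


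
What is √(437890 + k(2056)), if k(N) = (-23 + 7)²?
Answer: √438146 ≈ 661.93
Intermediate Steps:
k(N) = 256 (k(N) = (-16)² = 256)
√(437890 + k(2056)) = √(437890 + 256) = √438146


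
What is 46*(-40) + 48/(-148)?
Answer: -68092/37 ≈ -1840.3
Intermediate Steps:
46*(-40) + 48/(-148) = -1840 + 48*(-1/148) = -1840 - 12/37 = -68092/37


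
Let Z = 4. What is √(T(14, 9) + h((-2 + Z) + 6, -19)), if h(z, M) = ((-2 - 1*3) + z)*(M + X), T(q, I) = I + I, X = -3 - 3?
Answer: I*√57 ≈ 7.5498*I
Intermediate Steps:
X = -6
T(q, I) = 2*I
h(z, M) = (-6 + M)*(-5 + z) (h(z, M) = ((-2 - 1*3) + z)*(M - 6) = ((-2 - 3) + z)*(-6 + M) = (-5 + z)*(-6 + M) = (-6 + M)*(-5 + z))
√(T(14, 9) + h((-2 + Z) + 6, -19)) = √(2*9 + (30 - 6*((-2 + 4) + 6) - 5*(-19) - 19*((-2 + 4) + 6))) = √(18 + (30 - 6*(2 + 6) + 95 - 19*(2 + 6))) = √(18 + (30 - 6*8 + 95 - 19*8)) = √(18 + (30 - 48 + 95 - 152)) = √(18 - 75) = √(-57) = I*√57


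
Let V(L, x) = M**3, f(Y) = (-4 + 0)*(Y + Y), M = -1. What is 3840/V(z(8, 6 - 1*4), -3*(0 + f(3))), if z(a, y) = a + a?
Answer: -3840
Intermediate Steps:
z(a, y) = 2*a
f(Y) = -8*Y
V(L, x) = -1 (V(L, x) = (-1)**3 = -1)
3840/V(z(8, 6 - 1*4), -3*(0 + f(3))) = 3840/(-1) = 3840*(-1) = -3840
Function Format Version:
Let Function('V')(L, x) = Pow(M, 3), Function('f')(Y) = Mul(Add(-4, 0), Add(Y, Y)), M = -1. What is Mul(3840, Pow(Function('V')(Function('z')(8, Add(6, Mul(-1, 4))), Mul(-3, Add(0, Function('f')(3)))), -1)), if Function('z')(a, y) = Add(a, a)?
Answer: -3840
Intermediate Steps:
Function('z')(a, y) = Mul(2, a)
Function('f')(Y) = Mul(-8, Y) (Function('f')(Y) = Mul(-4, Mul(2, Y)) = Mul(-8, Y))
Function('V')(L, x) = -1 (Function('V')(L, x) = Pow(-1, 3) = -1)
Mul(3840, Pow(Function('V')(Function('z')(8, Add(6, Mul(-1, 4))), Mul(-3, Add(0, Function('f')(3)))), -1)) = Mul(3840, Pow(-1, -1)) = Mul(3840, -1) = -3840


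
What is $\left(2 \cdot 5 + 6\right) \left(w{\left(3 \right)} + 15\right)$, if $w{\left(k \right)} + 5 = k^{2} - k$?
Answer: $256$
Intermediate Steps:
$w{\left(k \right)} = -5 + k^{2} - k$ ($w{\left(k \right)} = -5 + \left(k^{2} - k\right) = -5 + k^{2} - k$)
$\left(2 \cdot 5 + 6\right) \left(w{\left(3 \right)} + 15\right) = \left(2 \cdot 5 + 6\right) \left(\left(-5 + 3^{2} - 3\right) + 15\right) = \left(10 + 6\right) \left(\left(-5 + 9 - 3\right) + 15\right) = 16 \left(1 + 15\right) = 16 \cdot 16 = 256$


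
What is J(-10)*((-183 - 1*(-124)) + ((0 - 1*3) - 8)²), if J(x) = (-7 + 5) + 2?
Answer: 0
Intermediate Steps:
J(x) = 0 (J(x) = -2 + 2 = 0)
J(-10)*((-183 - 1*(-124)) + ((0 - 1*3) - 8)²) = 0*((-183 - 1*(-124)) + ((0 - 1*3) - 8)²) = 0*((-183 + 124) + ((0 - 3) - 8)²) = 0*(-59 + (-3 - 8)²) = 0*(-59 + (-11)²) = 0*(-59 + 121) = 0*62 = 0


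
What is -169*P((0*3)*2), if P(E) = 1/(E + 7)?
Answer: -169/7 ≈ -24.143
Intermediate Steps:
P(E) = 1/(7 + E)
-169*P((0*3)*2) = -169/(7 + (0*3)*2) = -169/(7 + 0*2) = -169/(7 + 0) = -169/7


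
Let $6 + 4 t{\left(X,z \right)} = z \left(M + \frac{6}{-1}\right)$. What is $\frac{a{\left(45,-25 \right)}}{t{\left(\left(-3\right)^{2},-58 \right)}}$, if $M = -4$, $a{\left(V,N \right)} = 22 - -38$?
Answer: $\frac{120}{287} \approx 0.41812$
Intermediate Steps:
$a{\left(V,N \right)} = 60$ ($a{\left(V,N \right)} = 22 + 38 = 60$)
$t{\left(X,z \right)} = - \frac{3}{2} - \frac{5 z}{2}$ ($t{\left(X,z \right)} = - \frac{3}{2} + \frac{z \left(-4 + \frac{6}{-1}\right)}{4} = - \frac{3}{2} + \frac{z \left(-4 + 6 \left(-1\right)\right)}{4} = - \frac{3}{2} + \frac{z \left(-4 - 6\right)}{4} = - \frac{3}{2} + \frac{z \left(-10\right)}{4} = - \frac{3}{2} + \frac{\left(-10\right) z}{4} = - \frac{3}{2} - \frac{5 z}{2}$)
$\frac{a{\left(45,-25 \right)}}{t{\left(\left(-3\right)^{2},-58 \right)}} = \frac{60}{- \frac{3}{2} - -145} = \frac{60}{- \frac{3}{2} + 145} = \frac{60}{\frac{287}{2}} = 60 \cdot \frac{2}{287} = \frac{120}{287}$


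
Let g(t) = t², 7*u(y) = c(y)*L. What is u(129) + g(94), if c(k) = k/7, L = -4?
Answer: 432448/49 ≈ 8825.5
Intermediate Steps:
c(k) = k/7 (c(k) = k*(⅐) = k/7)
u(y) = -4*y/49 (u(y) = ((y/7)*(-4))/7 = (-4*y/7)/7 = -4*y/49)
u(129) + g(94) = -4/49*129 + 94² = -516/49 + 8836 = 432448/49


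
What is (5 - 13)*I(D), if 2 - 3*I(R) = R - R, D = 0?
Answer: -16/3 ≈ -5.3333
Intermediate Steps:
I(R) = ⅔ (I(R) = ⅔ - (R - R)/3 = ⅔ - ⅓*0 = ⅔ + 0 = ⅔)
(5 - 13)*I(D) = (5 - 13)*(⅔) = -8*⅔ = -16/3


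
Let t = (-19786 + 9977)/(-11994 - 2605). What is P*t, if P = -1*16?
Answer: -156944/14599 ≈ -10.750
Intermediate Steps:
t = 9809/14599 (t = -9809/(-14599) = -9809*(-1/14599) = 9809/14599 ≈ 0.67190)
P = -16
P*t = -16*9809/14599 = -156944/14599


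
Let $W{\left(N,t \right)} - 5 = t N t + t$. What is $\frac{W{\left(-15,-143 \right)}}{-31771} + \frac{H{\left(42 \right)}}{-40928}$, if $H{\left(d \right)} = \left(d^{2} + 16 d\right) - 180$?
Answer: $\frac{780501423}{81270218} \approx 9.6038$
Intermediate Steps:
$H{\left(d \right)} = -180 + d^{2} + 16 d$
$W{\left(N,t \right)} = 5 + t + N t^{2}$ ($W{\left(N,t \right)} = 5 + \left(t N t + t\right) = 5 + \left(N t t + t\right) = 5 + \left(N t^{2} + t\right) = 5 + \left(t + N t^{2}\right) = 5 + t + N t^{2}$)
$\frac{W{\left(-15,-143 \right)}}{-31771} + \frac{H{\left(42 \right)}}{-40928} = \frac{5 - 143 - 15 \left(-143\right)^{2}}{-31771} + \frac{-180 + 42^{2} + 16 \cdot 42}{-40928} = \left(5 - 143 - 306735\right) \left(- \frac{1}{31771}\right) + \left(-180 + 1764 + 672\right) \left(- \frac{1}{40928}\right) = \left(5 - 143 - 306735\right) \left(- \frac{1}{31771}\right) + 2256 \left(- \frac{1}{40928}\right) = \left(-306873\right) \left(- \frac{1}{31771}\right) - \frac{141}{2558} = \frac{306873}{31771} - \frac{141}{2558} = \frac{780501423}{81270218}$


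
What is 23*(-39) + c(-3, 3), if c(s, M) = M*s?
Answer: -906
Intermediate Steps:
23*(-39) + c(-3, 3) = 23*(-39) + 3*(-3) = -897 - 9 = -906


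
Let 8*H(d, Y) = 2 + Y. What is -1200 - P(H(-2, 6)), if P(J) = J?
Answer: -1201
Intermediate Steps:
H(d, Y) = ¼ + Y/8 (H(d, Y) = (2 + Y)/8 = ¼ + Y/8)
-1200 - P(H(-2, 6)) = -1200 - (¼ + (⅛)*6) = -1200 - (¼ + ¾) = -1200 - 1*1 = -1200 - 1 = -1201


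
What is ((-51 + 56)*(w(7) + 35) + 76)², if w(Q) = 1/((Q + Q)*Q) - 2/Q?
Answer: 598438369/9604 ≈ 62311.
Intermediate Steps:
w(Q) = 1/(2*Q²) - 2/Q (w(Q) = 1/(((2*Q))*Q) - 2/Q = (1/(2*Q))/Q - 2/Q = 1/(2*Q²) - 2/Q)
((-51 + 56)*(w(7) + 35) + 76)² = ((-51 + 56)*((½)*(1 - 4*7)/7² + 35) + 76)² = (5*((½)*(1/49)*(1 - 28) + 35) + 76)² = (5*((½)*(1/49)*(-27) + 35) + 76)² = (5*(-27/98 + 35) + 76)² = (5*(3403/98) + 76)² = (17015/98 + 76)² = (24463/98)² = 598438369/9604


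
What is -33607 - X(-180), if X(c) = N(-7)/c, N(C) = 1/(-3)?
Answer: -18147781/540 ≈ -33607.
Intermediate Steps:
N(C) = -⅓
X(c) = -1/(3*c)
-33607 - X(-180) = -33607 - (-1)/(3*(-180)) = -33607 - (-1)*(-1)/(3*180) = -33607 - 1*1/540 = -33607 - 1/540 = -18147781/540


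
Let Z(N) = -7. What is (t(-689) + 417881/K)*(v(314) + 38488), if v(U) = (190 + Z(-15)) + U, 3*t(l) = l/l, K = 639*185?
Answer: 1188486314/7881 ≈ 1.5080e+5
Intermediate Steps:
K = 118215
t(l) = 1/3 (t(l) = (l/l)/3 = (1/3)*1 = 1/3)
v(U) = 183 + U (v(U) = (190 - 7) + U = 183 + U)
(t(-689) + 417881/K)*(v(314) + 38488) = (1/3 + 417881/118215)*((183 + 314) + 38488) = (1/3 + 417881*(1/118215))*(497 + 38488) = (1/3 + 417881/118215)*38985 = (457286/118215)*38985 = 1188486314/7881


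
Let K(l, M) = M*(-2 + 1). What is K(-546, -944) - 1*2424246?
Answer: -2423302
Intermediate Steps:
K(l, M) = -M (K(l, M) = M*(-1) = -M)
K(-546, -944) - 1*2424246 = -1*(-944) - 1*2424246 = 944 - 2424246 = -2423302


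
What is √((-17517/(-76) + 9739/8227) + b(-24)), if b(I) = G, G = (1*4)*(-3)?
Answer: 7*√1213721083/16454 ≈ 14.821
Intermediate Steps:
G = -12 (G = 4*(-3) = -12)
b(I) = -12
√((-17517/(-76) + 9739/8227) + b(-24)) = √((-17517/(-76) + 9739/8227) - 12) = √((-17517*(-1/76) + 9739*(1/8227)) - 12) = √((17517/76 + 9739/8227) - 12) = √(7623817/32908 - 12) = √(7228921/32908) = 7*√1213721083/16454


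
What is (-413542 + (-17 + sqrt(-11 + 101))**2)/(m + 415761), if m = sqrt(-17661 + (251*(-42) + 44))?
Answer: -171777062043/172857237280 - 21203811*sqrt(10)/86428618640 + 51*I*sqrt(281590)/86428618640 + 413163*I*sqrt(28159)/172857237280 ≈ -0.99453 + 0.0004014*I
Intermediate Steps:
m = I*sqrt(28159) (m = sqrt(-17661 + (-10542 + 44)) = sqrt(-17661 - 10498) = sqrt(-28159) = I*sqrt(28159) ≈ 167.81*I)
(-413542 + (-17 + sqrt(-11 + 101))**2)/(m + 415761) = (-413542 + (-17 + sqrt(-11 + 101))**2)/(I*sqrt(28159) + 415761) = (-413542 + (-17 + sqrt(90))**2)/(415761 + I*sqrt(28159)) = (-413542 + (-17 + 3*sqrt(10))**2)/(415761 + I*sqrt(28159))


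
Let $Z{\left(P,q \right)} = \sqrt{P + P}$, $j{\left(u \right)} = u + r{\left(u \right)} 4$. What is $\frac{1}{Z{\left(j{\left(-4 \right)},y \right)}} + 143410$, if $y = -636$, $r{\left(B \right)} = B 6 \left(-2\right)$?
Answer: $143410 + \frac{\sqrt{94}}{188} \approx 1.4341 \cdot 10^{5}$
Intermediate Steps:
$r{\left(B \right)} = - 12 B$ ($r{\left(B \right)} = 6 B \left(-2\right) = - 12 B$)
$j{\left(u \right)} = - 47 u$ ($j{\left(u \right)} = u + - 12 u 4 = u - 48 u = - 47 u$)
$Z{\left(P,q \right)} = \sqrt{2} \sqrt{P}$ ($Z{\left(P,q \right)} = \sqrt{2 P} = \sqrt{2} \sqrt{P}$)
$\frac{1}{Z{\left(j{\left(-4 \right)},y \right)}} + 143410 = \frac{1}{\sqrt{2} \sqrt{\left(-47\right) \left(-4\right)}} + 143410 = \frac{1}{\sqrt{2} \sqrt{188}} + 143410 = \frac{1}{\sqrt{2} \cdot 2 \sqrt{47}} + 143410 = \frac{1}{2 \sqrt{94}} + 143410 = \frac{\sqrt{94}}{188} + 143410 = 143410 + \frac{\sqrt{94}}{188}$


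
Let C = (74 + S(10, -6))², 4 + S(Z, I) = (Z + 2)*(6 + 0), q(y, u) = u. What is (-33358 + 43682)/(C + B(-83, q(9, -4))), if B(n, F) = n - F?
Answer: 10324/20085 ≈ 0.51402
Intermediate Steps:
S(Z, I) = 8 + 6*Z (S(Z, I) = -4 + (Z + 2)*(6 + 0) = -4 + (2 + Z)*6 = -4 + (12 + 6*Z) = 8 + 6*Z)
C = 20164 (C = (74 + (8 + 6*10))² = (74 + (8 + 60))² = (74 + 68)² = 142² = 20164)
(-33358 + 43682)/(C + B(-83, q(9, -4))) = (-33358 + 43682)/(20164 + (-83 - 1*(-4))) = 10324/(20164 + (-83 + 4)) = 10324/(20164 - 79) = 10324/20085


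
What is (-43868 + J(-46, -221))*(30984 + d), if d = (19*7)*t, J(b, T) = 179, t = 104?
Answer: -1957966224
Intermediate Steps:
d = 13832 (d = (19*7)*104 = 133*104 = 13832)
(-43868 + J(-46, -221))*(30984 + d) = (-43868 + 179)*(30984 + 13832) = -43689*44816 = -1957966224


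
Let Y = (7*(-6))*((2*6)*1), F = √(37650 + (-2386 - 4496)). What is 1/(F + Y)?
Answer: -21/9302 - √1923/55812 ≈ -0.0030433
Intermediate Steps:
F = 4*√1923 (F = √(37650 - 6882) = √30768 = 4*√1923 ≈ 175.41)
Y = -504 ≈ -504.00
1/(F + Y) = 1/(4*√1923 - 504) = 1/(-504 + 4*√1923)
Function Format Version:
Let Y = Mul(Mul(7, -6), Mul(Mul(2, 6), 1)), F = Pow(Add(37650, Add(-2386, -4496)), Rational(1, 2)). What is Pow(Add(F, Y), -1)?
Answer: Add(Rational(-21, 9302), Mul(Rational(-1, 55812), Pow(1923, Rational(1, 2)))) ≈ -0.0030433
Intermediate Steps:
F = Mul(4, Pow(1923, Rational(1, 2))) (F = Pow(Add(37650, -6882), Rational(1, 2)) = Pow(30768, Rational(1, 2)) = Mul(4, Pow(1923, Rational(1, 2))) ≈ 175.41)
Y = -504 (Y = Mul(-42, Mul(12, 1)) = Mul(-42, 12) = -504)
Pow(Add(F, Y), -1) = Pow(Add(Mul(4, Pow(1923, Rational(1, 2))), -504), -1) = Pow(Add(-504, Mul(4, Pow(1923, Rational(1, 2)))), -1)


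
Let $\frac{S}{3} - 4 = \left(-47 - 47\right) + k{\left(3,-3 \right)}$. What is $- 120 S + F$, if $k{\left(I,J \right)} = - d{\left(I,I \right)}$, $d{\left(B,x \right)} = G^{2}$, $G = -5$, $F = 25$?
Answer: $41425$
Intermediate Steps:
$d{\left(B,x \right)} = 25$ ($d{\left(B,x \right)} = \left(-5\right)^{2} = 25$)
$k{\left(I,J \right)} = -25$ ($k{\left(I,J \right)} = \left(-1\right) 25 = -25$)
$S = -345$ ($S = 12 + 3 \left(\left(-47 - 47\right) - 25\right) = 12 + 3 \left(-94 - 25\right) = 12 + 3 \left(-119\right) = 12 - 357 = -345$)
$- 120 S + F = \left(-120\right) \left(-345\right) + 25 = 41400 + 25 = 41425$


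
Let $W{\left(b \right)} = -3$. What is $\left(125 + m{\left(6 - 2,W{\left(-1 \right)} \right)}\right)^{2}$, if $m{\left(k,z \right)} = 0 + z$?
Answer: $14884$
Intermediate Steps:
$m{\left(k,z \right)} = z$
$\left(125 + m{\left(6 - 2,W{\left(-1 \right)} \right)}\right)^{2} = \left(125 - 3\right)^{2} = 122^{2} = 14884$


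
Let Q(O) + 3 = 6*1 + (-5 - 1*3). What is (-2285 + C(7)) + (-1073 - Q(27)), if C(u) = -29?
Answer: -3382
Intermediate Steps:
Q(O) = -5 (Q(O) = -3 + (6*1 + (-5 - 1*3)) = -3 + (6 + (-5 - 3)) = -3 + (6 - 8) = -3 - 2 = -5)
(-2285 + C(7)) + (-1073 - Q(27)) = (-2285 - 29) + (-1073 - 1*(-5)) = -2314 + (-1073 + 5) = -2314 - 1068 = -3382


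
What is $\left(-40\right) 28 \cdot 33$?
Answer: $-36960$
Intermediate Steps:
$\left(-40\right) 28 \cdot 33 = \left(-1120\right) 33 = -36960$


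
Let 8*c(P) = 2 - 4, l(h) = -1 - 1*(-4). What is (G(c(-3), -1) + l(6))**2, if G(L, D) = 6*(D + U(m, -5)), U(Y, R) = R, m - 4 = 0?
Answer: 1089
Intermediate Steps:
m = 4 (m = 4 + 0 = 4)
l(h) = 3 (l(h) = -1 + 4 = 3)
c(P) = -1/4 (c(P) = (2 - 4)/8 = (1/8)*(-2) = -1/4)
G(L, D) = -30 + 6*D (G(L, D) = 6*(D - 5) = 6*(-5 + D) = -30 + 6*D)
(G(c(-3), -1) + l(6))**2 = ((-30 + 6*(-1)) + 3)**2 = ((-30 - 6) + 3)**2 = (-36 + 3)**2 = (-33)**2 = 1089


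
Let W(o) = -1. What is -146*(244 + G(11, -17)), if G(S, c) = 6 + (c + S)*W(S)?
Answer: -37376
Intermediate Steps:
G(S, c) = 6 - S - c (G(S, c) = 6 + (c + S)*(-1) = 6 + (S + c)*(-1) = 6 + (-S - c) = 6 - S - c)
-146*(244 + G(11, -17)) = -146*(244 + (6 - 1*11 - 1*(-17))) = -146*(244 + (6 - 11 + 17)) = -146*(244 + 12) = -146*256 = -37376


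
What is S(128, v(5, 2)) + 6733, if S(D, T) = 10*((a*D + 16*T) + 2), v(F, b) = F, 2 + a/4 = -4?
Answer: -23167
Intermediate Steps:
a = -24 (a = -8 + 4*(-4) = -8 - 16 = -24)
S(D, T) = 20 - 240*D + 160*T (S(D, T) = 10*((-24*D + 16*T) + 2) = 10*(2 - 24*D + 16*T) = 20 - 240*D + 160*T)
S(128, v(5, 2)) + 6733 = (20 - 240*128 + 160*5) + 6733 = (20 - 30720 + 800) + 6733 = -29900 + 6733 = -23167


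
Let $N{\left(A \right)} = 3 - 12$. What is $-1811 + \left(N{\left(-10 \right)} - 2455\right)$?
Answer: $-4275$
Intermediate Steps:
$N{\left(A \right)} = -9$ ($N{\left(A \right)} = 3 - 12 = -9$)
$-1811 + \left(N{\left(-10 \right)} - 2455\right) = -1811 - 2464 = -4275$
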